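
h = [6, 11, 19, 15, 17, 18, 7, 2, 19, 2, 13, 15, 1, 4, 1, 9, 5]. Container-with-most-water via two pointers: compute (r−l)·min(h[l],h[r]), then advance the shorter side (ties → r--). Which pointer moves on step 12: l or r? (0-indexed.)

r

l=0 r=16: min(6,5)*16=80 best=80 *, r--
l=0 r=15: min(6,9)*15=90 best=90 *, l++
l=1 r=15: min(11,9)*14=126 best=126 *, r--
l=1 r=14: min(11,1)*13=13 best=126, r--
l=1 r=13: min(11,4)*12=48 best=126, r--
l=1 r=12: min(11,1)*11=11 best=126, r--
l=1 r=11: min(11,15)*10=110 best=126, l++
l=2 r=11: min(19,15)*9=135 best=135 *, r--
l=2 r=10: min(19,13)*8=104 best=135, r--
l=2 r=9: min(19,2)*7=14 best=135, r--
l=2 r=8: min(19,19)*6=114 best=135, r--
l=2 r=7: min(19,2)*5=10 best=135, r--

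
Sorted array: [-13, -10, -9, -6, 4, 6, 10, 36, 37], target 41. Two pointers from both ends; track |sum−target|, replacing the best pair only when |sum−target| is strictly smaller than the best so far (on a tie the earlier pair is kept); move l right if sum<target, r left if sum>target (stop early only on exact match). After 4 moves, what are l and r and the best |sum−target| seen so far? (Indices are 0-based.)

[0,8] -13+37=24 d=17 * → l++
[1,8] -10+37=27 d=14 * → l++
[2,8] -9+37=28 d=13 * → l++
[3,8] -6+37=31 d=10 * → l++

l=4, r=8, best |Δ|=10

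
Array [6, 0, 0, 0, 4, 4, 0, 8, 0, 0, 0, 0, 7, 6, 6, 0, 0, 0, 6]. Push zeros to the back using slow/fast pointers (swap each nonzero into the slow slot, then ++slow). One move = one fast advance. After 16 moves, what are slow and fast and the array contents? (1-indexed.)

slow=8, fast=17, a=[6, 4, 4, 8, 7, 6, 6, 0, 0, 0, 0, 0, 0, 0, 0, 0, 0, 0, 6]

(s=1,f=1) a[fast]=6≠0 swap→a[1]=6 → slow++,fast++
(s=2,f=2) a[fast]=0 → fast++
(s=2,f=3) a[fast]=0 → fast++
(s=2,f=4) a[fast]=0 → fast++
(s=2,f=5) a[fast]=4≠0 swap→a[2]=4 → slow++,fast++
(s=3,f=6) a[fast]=4≠0 swap→a[3]=4 → slow++,fast++
(s=4,f=7) a[fast]=0 → fast++
(s=4,f=8) a[fast]=8≠0 swap→a[4]=8 → slow++,fast++
(s=5,f=9) a[fast]=0 → fast++
(s=5,f=10) a[fast]=0 → fast++
(s=5,f=11) a[fast]=0 → fast++
(s=5,f=12) a[fast]=0 → fast++
(s=5,f=13) a[fast]=7≠0 swap→a[5]=7 → slow++,fast++
(s=6,f=14) a[fast]=6≠0 swap→a[6]=6 → slow++,fast++
(s=7,f=15) a[fast]=6≠0 swap→a[7]=6 → slow++,fast++
(s=8,f=16) a[fast]=0 → fast++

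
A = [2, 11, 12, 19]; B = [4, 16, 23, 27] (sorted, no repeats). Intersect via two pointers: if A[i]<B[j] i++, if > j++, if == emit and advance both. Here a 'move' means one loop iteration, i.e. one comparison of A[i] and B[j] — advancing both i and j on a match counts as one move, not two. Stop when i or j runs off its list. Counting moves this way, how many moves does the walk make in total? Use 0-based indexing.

[i=0,j=0] 2<4 → i++
[i=1,j=0] 11>4 → j++
[i=1,j=1] 11<16 → i++
[i=2,j=1] 12<16 → i++
[i=3,j=1] 19>16 → j++
[i=3,j=2] 19<23 → i++

6 moves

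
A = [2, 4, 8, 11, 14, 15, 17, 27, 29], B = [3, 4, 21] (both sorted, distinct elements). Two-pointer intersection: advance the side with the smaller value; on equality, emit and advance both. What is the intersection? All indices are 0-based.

i=0 j=0: 2<3, i++
i=1 j=0: 4>3, j++
i=1 j=1: 4==4 emit, i++,j++
i=2 j=2: 8<21, i++
i=3 j=2: 11<21, i++
i=4 j=2: 14<21, i++
i=5 j=2: 15<21, i++
i=6 j=2: 17<21, i++
i=7 j=2: 27>21, j++

intersection = [4]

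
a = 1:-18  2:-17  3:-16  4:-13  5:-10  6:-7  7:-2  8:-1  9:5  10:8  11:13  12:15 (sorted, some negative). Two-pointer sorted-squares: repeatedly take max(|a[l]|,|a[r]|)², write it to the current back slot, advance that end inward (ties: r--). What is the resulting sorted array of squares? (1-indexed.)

l=1 r=12: |-18|>|15| out[12]=324, l++
l=2 r=12: |-17|>|15| out[11]=289, l++
l=3 r=12: |-16|>|15| out[10]=256, l++
l=4 r=12: |-13|<=|15| out[9]=225, r--
l=4 r=11: |-13|<=|13| out[8]=169, r--
l=4 r=10: |-13|>|8| out[7]=169, l++
l=5 r=10: |-10|>|8| out[6]=100, l++
l=6 r=10: |-7|<=|8| out[5]=64, r--
l=6 r=9: |-7|>|5| out[4]=49, l++
l=7 r=9: |-2|<=|5| out[3]=25, r--
l=7 r=8: |-2|>|-1| out[2]=4, l++
l=8 r=8: |-1|<=|-1| out[1]=1, r--

[1, 4, 25, 49, 64, 100, 169, 169, 225, 256, 289, 324]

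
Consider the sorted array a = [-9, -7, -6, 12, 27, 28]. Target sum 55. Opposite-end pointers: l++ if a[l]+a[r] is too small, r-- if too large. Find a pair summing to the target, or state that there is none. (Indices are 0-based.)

(27, 28)

[0,5] -9+28=19 <55 → l++
[1,5] -7+28=21 <55 → l++
[2,5] -6+28=22 <55 → l++
[3,5] 12+28=40 <55 → l++
[4,5] 27+28=55 → found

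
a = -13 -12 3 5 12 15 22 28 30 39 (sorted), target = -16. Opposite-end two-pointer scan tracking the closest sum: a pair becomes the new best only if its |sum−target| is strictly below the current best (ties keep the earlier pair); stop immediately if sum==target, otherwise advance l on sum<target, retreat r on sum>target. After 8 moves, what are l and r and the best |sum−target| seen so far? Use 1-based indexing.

l=1 r=10: -13+39=26 d=42 *, r--
l=1 r=9: -13+30=17 d=33 *, r--
l=1 r=8: -13+28=15 d=31 *, r--
l=1 r=7: -13+22=9 d=25 *, r--
l=1 r=6: -13+15=2 d=18 *, r--
l=1 r=5: -13+12=-1 d=15 *, r--
l=1 r=4: -13+5=-8 d=8 *, r--
l=1 r=3: -13+3=-10 d=6 *, r--

l=1, r=2, best |Δ|=6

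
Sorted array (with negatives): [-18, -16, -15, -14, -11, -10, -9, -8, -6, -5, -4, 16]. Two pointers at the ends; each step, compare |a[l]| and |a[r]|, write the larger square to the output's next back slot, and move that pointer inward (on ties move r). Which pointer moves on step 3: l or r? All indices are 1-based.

[1,12] |-18|>|16| out[12]=324 → l++
[2,12] |-16|<=|16| out[11]=256 → r--
[2,11] |-16|>|-4| out[10]=256 → l++

l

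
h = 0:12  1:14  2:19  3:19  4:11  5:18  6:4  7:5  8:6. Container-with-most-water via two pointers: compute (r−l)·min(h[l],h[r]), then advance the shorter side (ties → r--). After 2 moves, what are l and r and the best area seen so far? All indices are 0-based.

l=0, r=6, best area=48

l=0 r=8: min(12,6)*8=48 best=48 *, r--
l=0 r=7: min(12,5)*7=35 best=48, r--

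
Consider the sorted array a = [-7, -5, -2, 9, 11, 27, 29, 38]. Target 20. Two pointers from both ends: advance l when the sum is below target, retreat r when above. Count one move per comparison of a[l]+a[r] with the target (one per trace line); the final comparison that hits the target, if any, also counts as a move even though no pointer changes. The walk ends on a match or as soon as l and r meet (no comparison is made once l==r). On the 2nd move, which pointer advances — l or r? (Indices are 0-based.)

r

l=0 r=7: -7+38=31 >20, r--
l=0 r=6: -7+29=22 >20, r--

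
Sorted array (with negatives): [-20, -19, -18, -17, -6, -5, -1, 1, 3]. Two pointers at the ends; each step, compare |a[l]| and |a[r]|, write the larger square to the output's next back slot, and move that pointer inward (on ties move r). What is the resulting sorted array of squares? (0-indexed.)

[0,8] |-20|>|3| out[8]=400 → l++
[1,8] |-19|>|3| out[7]=361 → l++
[2,8] |-18|>|3| out[6]=324 → l++
[3,8] |-17|>|3| out[5]=289 → l++
[4,8] |-6|>|3| out[4]=36 → l++
[5,8] |-5|>|3| out[3]=25 → l++
[6,8] |-1|<=|3| out[2]=9 → r--
[6,7] |-1|<=|1| out[1]=1 → r--
[6,6] |-1|<=|-1| out[0]=1 → r--

[1, 1, 9, 25, 36, 289, 324, 361, 400]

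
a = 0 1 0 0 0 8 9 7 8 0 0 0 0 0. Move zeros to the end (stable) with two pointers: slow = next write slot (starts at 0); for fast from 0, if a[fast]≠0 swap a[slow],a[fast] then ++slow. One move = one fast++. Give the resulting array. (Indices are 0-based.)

[1, 8, 9, 7, 8, 0, 0, 0, 0, 0, 0, 0, 0, 0]

(s=0,f=0) a[fast]=0 → fast++
(s=0,f=1) a[fast]=1≠0 swap→a[0]=1 → slow++,fast++
(s=1,f=2) a[fast]=0 → fast++
(s=1,f=3) a[fast]=0 → fast++
(s=1,f=4) a[fast]=0 → fast++
(s=1,f=5) a[fast]=8≠0 swap→a[1]=8 → slow++,fast++
(s=2,f=6) a[fast]=9≠0 swap→a[2]=9 → slow++,fast++
(s=3,f=7) a[fast]=7≠0 swap→a[3]=7 → slow++,fast++
(s=4,f=8) a[fast]=8≠0 swap→a[4]=8 → slow++,fast++
(s=5,f=9) a[fast]=0 → fast++
(s=5,f=10) a[fast]=0 → fast++
(s=5,f=11) a[fast]=0 → fast++
(s=5,f=12) a[fast]=0 → fast++
(s=5,f=13) a[fast]=0 → fast++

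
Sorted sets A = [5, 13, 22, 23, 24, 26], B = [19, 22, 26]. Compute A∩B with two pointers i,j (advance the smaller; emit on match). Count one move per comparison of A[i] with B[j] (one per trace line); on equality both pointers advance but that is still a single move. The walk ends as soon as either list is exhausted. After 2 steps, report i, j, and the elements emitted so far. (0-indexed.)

[i=0,j=0] 5<19 → i++
[i=1,j=0] 13<19 → i++

i=2, j=0, emitted=[]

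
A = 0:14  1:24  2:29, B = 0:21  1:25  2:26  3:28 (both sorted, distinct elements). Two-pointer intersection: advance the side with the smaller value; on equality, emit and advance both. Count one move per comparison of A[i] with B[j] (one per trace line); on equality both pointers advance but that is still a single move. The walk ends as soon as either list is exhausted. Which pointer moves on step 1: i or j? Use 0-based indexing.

i

i=0 j=0: 14<21, i++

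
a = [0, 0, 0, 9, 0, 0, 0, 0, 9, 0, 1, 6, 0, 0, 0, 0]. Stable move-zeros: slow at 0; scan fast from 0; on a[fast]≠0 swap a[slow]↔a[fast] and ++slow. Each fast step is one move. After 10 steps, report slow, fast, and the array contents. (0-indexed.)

slow=2, fast=10, a=[9, 9, 0, 0, 0, 0, 0, 0, 0, 0, 1, 6, 0, 0, 0, 0]

slow=0 fast=0: a[fast]=0, fast++
slow=0 fast=1: a[fast]=0, fast++
slow=0 fast=2: a[fast]=0, fast++
slow=0 fast=3: a[fast]=9≠0 swap→a[0]=9, slow++,fast++
slow=1 fast=4: a[fast]=0, fast++
slow=1 fast=5: a[fast]=0, fast++
slow=1 fast=6: a[fast]=0, fast++
slow=1 fast=7: a[fast]=0, fast++
slow=1 fast=8: a[fast]=9≠0 swap→a[1]=9, slow++,fast++
slow=2 fast=9: a[fast]=0, fast++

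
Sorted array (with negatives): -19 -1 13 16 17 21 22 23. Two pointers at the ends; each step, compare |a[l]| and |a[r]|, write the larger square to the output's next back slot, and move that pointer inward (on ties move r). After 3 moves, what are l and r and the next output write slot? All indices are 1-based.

l=1, r=5, next write slot=5

[1,8] |-19|<=|23| out[8]=529 → r--
[1,7] |-19|<=|22| out[7]=484 → r--
[1,6] |-19|<=|21| out[6]=441 → r--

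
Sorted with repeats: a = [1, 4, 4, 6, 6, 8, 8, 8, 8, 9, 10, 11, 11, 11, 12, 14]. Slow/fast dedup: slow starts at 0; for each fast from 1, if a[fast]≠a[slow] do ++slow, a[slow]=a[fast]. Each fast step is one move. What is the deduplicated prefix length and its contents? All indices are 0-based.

length 9; prefix = [1, 4, 6, 8, 9, 10, 11, 12, 14]

slow=0 fast=1: a[fast]=4≠a[slow]=1 write a[1]=4, slow++,fast++
slow=1 fast=2: a[fast]=4=a[slow] dup, fast++
slow=1 fast=3: a[fast]=6≠a[slow]=4 write a[2]=6, slow++,fast++
slow=2 fast=4: a[fast]=6=a[slow] dup, fast++
slow=2 fast=5: a[fast]=8≠a[slow]=6 write a[3]=8, slow++,fast++
slow=3 fast=6: a[fast]=8=a[slow] dup, fast++
slow=3 fast=7: a[fast]=8=a[slow] dup, fast++
slow=3 fast=8: a[fast]=8=a[slow] dup, fast++
slow=3 fast=9: a[fast]=9≠a[slow]=8 write a[4]=9, slow++,fast++
slow=4 fast=10: a[fast]=10≠a[slow]=9 write a[5]=10, slow++,fast++
slow=5 fast=11: a[fast]=11≠a[slow]=10 write a[6]=11, slow++,fast++
slow=6 fast=12: a[fast]=11=a[slow] dup, fast++
slow=6 fast=13: a[fast]=11=a[slow] dup, fast++
slow=6 fast=14: a[fast]=12≠a[slow]=11 write a[7]=12, slow++,fast++
slow=7 fast=15: a[fast]=14≠a[slow]=12 write a[8]=14, slow++,fast++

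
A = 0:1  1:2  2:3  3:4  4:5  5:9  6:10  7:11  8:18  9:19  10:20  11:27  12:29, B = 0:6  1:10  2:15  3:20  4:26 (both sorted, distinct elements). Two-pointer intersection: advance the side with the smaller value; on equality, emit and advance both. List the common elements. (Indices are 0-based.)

intersection = [10, 20]

[i=0,j=0] 1<6 → i++
[i=1,j=0] 2<6 → i++
[i=2,j=0] 3<6 → i++
[i=3,j=0] 4<6 → i++
[i=4,j=0] 5<6 → i++
[i=5,j=0] 9>6 → j++
[i=5,j=1] 9<10 → i++
[i=6,j=1] 10==10 emit → i++,j++
[i=7,j=2] 11<15 → i++
[i=8,j=2] 18>15 → j++
[i=8,j=3] 18<20 → i++
[i=9,j=3] 19<20 → i++
[i=10,j=3] 20==20 emit → i++,j++
[i=11,j=4] 27>26 → j++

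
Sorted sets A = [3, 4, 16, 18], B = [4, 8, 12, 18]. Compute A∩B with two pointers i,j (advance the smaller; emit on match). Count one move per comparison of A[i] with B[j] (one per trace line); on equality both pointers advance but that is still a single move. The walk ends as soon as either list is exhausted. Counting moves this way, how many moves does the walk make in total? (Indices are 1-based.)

6 moves

[i=1,j=1] 3<4 → i++
[i=2,j=1] 4==4 emit → i++,j++
[i=3,j=2] 16>8 → j++
[i=3,j=3] 16>12 → j++
[i=3,j=4] 16<18 → i++
[i=4,j=4] 18==18 emit → i++,j++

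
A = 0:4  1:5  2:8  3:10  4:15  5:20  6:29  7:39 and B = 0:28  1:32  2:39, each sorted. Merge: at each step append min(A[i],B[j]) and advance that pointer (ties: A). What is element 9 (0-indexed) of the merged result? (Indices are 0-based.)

i=0 j=0: A[i]=4<=B[j]=28 take 4, i++
i=1 j=0: A[i]=5<=B[j]=28 take 5, i++
i=2 j=0: A[i]=8<=B[j]=28 take 8, i++
i=3 j=0: A[i]=10<=B[j]=28 take 10, i++
i=4 j=0: A[i]=15<=B[j]=28 take 15, i++
i=5 j=0: A[i]=20<=B[j]=28 take 20, i++
i=6 j=0: A[i]=29>B[j]=28 take 28, j++
i=6 j=1: A[i]=29<=B[j]=32 take 29, i++
i=7 j=1: A[i]=39>B[j]=32 take 32, j++
i=7 j=2: A[i]=39<=B[j]=39 take 39, i++
i=8 j=2: A done, take B[j]=39, j++

merged[9] = 39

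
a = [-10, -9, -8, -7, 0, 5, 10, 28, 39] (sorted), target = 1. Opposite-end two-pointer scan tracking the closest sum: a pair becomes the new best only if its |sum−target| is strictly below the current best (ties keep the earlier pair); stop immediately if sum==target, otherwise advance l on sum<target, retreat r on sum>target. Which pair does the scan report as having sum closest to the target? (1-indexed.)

l=1 r=9: -10+39=29 d=28 *, r--
l=1 r=8: -10+28=18 d=17 *, r--
l=1 r=7: -10+10=0 d=1 *, l++
l=2 r=7: -9+10=1 d=0 *, stop

pair (-9, 10) with sum 1 (|Δ|=0)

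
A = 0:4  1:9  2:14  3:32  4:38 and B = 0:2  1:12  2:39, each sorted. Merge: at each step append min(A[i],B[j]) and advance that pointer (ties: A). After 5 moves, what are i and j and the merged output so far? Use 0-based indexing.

[i=0,j=0] A[i]=4>B[j]=2 take 2 → j++
[i=0,j=1] A[i]=4<=B[j]=12 take 4 → i++
[i=1,j=1] A[i]=9<=B[j]=12 take 9 → i++
[i=2,j=1] A[i]=14>B[j]=12 take 12 → j++
[i=2,j=2] A[i]=14<=B[j]=39 take 14 → i++

i=3, j=2, merged so far=[2, 4, 9, 12, 14]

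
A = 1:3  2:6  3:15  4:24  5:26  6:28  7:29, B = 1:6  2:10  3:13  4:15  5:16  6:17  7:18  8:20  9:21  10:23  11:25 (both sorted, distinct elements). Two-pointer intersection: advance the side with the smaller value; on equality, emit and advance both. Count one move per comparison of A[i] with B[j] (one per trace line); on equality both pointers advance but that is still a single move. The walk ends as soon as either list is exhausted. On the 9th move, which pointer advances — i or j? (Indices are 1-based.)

[i=1,j=1] 3<6 → i++
[i=2,j=1] 6==6 emit → i++,j++
[i=3,j=2] 15>10 → j++
[i=3,j=3] 15>13 → j++
[i=3,j=4] 15==15 emit → i++,j++
[i=4,j=5] 24>16 → j++
[i=4,j=6] 24>17 → j++
[i=4,j=7] 24>18 → j++
[i=4,j=8] 24>20 → j++

j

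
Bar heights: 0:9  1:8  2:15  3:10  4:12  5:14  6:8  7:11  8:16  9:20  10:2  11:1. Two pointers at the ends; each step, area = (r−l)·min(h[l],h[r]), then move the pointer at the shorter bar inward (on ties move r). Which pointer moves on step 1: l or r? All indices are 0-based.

r

[0,11] min(9,1)*11=11 best=11 * → r--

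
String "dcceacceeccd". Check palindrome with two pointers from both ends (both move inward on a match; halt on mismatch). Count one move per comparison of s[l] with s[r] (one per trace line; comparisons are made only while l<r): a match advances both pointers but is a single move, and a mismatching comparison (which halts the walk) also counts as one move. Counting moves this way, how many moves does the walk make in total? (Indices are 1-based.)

5 moves

[1,12] 'd'=='d' → l++,r--
[2,11] 'c'=='c' → l++,r--
[3,10] 'c'=='c' → l++,r--
[4,9] 'e'=='e' → l++,r--
[5,8] 'a'!='e' → stop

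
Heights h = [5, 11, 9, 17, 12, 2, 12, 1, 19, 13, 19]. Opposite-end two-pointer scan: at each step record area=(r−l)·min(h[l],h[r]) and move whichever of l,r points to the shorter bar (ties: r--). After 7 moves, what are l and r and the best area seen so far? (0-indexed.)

l=7, r=10, best area=119

l=0 r=10: min(5,19)*10=50 best=50 *, l++
l=1 r=10: min(11,19)*9=99 best=99 *, l++
l=2 r=10: min(9,19)*8=72 best=99, l++
l=3 r=10: min(17,19)*7=119 best=119 *, l++
l=4 r=10: min(12,19)*6=72 best=119, l++
l=5 r=10: min(2,19)*5=10 best=119, l++
l=6 r=10: min(12,19)*4=48 best=119, l++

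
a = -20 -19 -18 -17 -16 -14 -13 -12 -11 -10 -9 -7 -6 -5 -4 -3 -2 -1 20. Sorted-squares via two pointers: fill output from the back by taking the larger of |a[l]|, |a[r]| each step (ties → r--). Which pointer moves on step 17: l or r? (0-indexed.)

l

l=0 r=18: |-20|<=|20| out[18]=400, r--
l=0 r=17: |-20|>|-1| out[17]=400, l++
l=1 r=17: |-19|>|-1| out[16]=361, l++
l=2 r=17: |-18|>|-1| out[15]=324, l++
l=3 r=17: |-17|>|-1| out[14]=289, l++
l=4 r=17: |-16|>|-1| out[13]=256, l++
l=5 r=17: |-14|>|-1| out[12]=196, l++
l=6 r=17: |-13|>|-1| out[11]=169, l++
l=7 r=17: |-12|>|-1| out[10]=144, l++
l=8 r=17: |-11|>|-1| out[9]=121, l++
l=9 r=17: |-10|>|-1| out[8]=100, l++
l=10 r=17: |-9|>|-1| out[7]=81, l++
l=11 r=17: |-7|>|-1| out[6]=49, l++
l=12 r=17: |-6|>|-1| out[5]=36, l++
l=13 r=17: |-5|>|-1| out[4]=25, l++
l=14 r=17: |-4|>|-1| out[3]=16, l++
l=15 r=17: |-3|>|-1| out[2]=9, l++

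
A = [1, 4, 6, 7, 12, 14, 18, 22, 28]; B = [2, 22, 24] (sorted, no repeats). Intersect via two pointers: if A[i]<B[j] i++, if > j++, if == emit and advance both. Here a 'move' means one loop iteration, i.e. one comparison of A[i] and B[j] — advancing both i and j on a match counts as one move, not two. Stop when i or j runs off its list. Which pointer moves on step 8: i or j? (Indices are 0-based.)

i

i=0 j=0: 1<2, i++
i=1 j=0: 4>2, j++
i=1 j=1: 4<22, i++
i=2 j=1: 6<22, i++
i=3 j=1: 7<22, i++
i=4 j=1: 12<22, i++
i=5 j=1: 14<22, i++
i=6 j=1: 18<22, i++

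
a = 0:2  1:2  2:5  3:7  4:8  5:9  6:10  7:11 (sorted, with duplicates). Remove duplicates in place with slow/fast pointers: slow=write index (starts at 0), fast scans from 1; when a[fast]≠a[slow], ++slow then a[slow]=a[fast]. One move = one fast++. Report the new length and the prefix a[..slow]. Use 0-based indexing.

(s=0,f=1) a[fast]=2=a[slow] dup → fast++
(s=0,f=2) a[fast]=5≠a[slow]=2 write a[1]=5 → slow++,fast++
(s=1,f=3) a[fast]=7≠a[slow]=5 write a[2]=7 → slow++,fast++
(s=2,f=4) a[fast]=8≠a[slow]=7 write a[3]=8 → slow++,fast++
(s=3,f=5) a[fast]=9≠a[slow]=8 write a[4]=9 → slow++,fast++
(s=4,f=6) a[fast]=10≠a[slow]=9 write a[5]=10 → slow++,fast++
(s=5,f=7) a[fast]=11≠a[slow]=10 write a[6]=11 → slow++,fast++

length 7; prefix = [2, 5, 7, 8, 9, 10, 11]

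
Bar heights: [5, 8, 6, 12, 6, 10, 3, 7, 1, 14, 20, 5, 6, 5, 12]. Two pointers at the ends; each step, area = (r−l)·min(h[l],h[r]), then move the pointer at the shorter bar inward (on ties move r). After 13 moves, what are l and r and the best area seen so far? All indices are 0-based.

l=9, r=10, best area=132

l=0 r=14: min(5,12)*14=70 best=70 *, l++
l=1 r=14: min(8,12)*13=104 best=104 *, l++
l=2 r=14: min(6,12)*12=72 best=104, l++
l=3 r=14: min(12,12)*11=132 best=132 *, r--
l=3 r=13: min(12,5)*10=50 best=132, r--
l=3 r=12: min(12,6)*9=54 best=132, r--
l=3 r=11: min(12,5)*8=40 best=132, r--
l=3 r=10: min(12,20)*7=84 best=132, l++
l=4 r=10: min(6,20)*6=36 best=132, l++
l=5 r=10: min(10,20)*5=50 best=132, l++
l=6 r=10: min(3,20)*4=12 best=132, l++
l=7 r=10: min(7,20)*3=21 best=132, l++
l=8 r=10: min(1,20)*2=2 best=132, l++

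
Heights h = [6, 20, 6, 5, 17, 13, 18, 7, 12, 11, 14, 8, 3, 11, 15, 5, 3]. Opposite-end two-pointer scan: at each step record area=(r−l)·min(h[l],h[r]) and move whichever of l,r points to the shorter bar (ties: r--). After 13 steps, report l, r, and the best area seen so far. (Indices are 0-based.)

[0,16] min(6,3)*16=48 best=48 * → r--
[0,15] min(6,5)*15=75 best=75 * → r--
[0,14] min(6,15)*14=84 best=84 * → l++
[1,14] min(20,15)*13=195 best=195 * → r--
[1,13] min(20,11)*12=132 best=195 → r--
[1,12] min(20,3)*11=33 best=195 → r--
[1,11] min(20,8)*10=80 best=195 → r--
[1,10] min(20,14)*9=126 best=195 → r--
[1,9] min(20,11)*8=88 best=195 → r--
[1,8] min(20,12)*7=84 best=195 → r--
[1,7] min(20,7)*6=42 best=195 → r--
[1,6] min(20,18)*5=90 best=195 → r--
[1,5] min(20,13)*4=52 best=195 → r--

l=1, r=4, best area=195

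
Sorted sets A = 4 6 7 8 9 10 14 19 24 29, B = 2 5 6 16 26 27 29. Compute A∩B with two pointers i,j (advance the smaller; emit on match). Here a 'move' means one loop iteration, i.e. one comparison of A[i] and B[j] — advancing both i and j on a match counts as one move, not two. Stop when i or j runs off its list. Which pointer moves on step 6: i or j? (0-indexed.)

i

[i=0,j=0] 4>2 → j++
[i=0,j=1] 4<5 → i++
[i=1,j=1] 6>5 → j++
[i=1,j=2] 6==6 emit → i++,j++
[i=2,j=3] 7<16 → i++
[i=3,j=3] 8<16 → i++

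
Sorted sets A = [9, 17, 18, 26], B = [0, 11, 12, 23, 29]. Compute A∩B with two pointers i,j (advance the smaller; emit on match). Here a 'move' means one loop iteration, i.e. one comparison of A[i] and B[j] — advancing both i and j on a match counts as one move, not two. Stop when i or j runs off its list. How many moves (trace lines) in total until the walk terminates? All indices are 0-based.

i=0 j=0: 9>0, j++
i=0 j=1: 9<11, i++
i=1 j=1: 17>11, j++
i=1 j=2: 17>12, j++
i=1 j=3: 17<23, i++
i=2 j=3: 18<23, i++
i=3 j=3: 26>23, j++
i=3 j=4: 26<29, i++

8 moves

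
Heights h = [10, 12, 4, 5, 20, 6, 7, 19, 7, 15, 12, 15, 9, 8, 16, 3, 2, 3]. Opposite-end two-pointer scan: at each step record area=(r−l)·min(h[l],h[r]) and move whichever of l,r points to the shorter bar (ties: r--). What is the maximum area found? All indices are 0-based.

[0,17] min(10,3)*17=51 best=51 * → r--
[0,16] min(10,2)*16=32 best=51 → r--
[0,15] min(10,3)*15=45 best=51 → r--
[0,14] min(10,16)*14=140 best=140 * → l++
[1,14] min(12,16)*13=156 best=156 * → l++
[2,14] min(4,16)*12=48 best=156 → l++
[3,14] min(5,16)*11=55 best=156 → l++
[4,14] min(20,16)*10=160 best=160 * → r--
[4,13] min(20,8)*9=72 best=160 → r--
[4,12] min(20,9)*8=72 best=160 → r--
[4,11] min(20,15)*7=105 best=160 → r--
[4,10] min(20,12)*6=72 best=160 → r--
[4,9] min(20,15)*5=75 best=160 → r--
[4,8] min(20,7)*4=28 best=160 → r--
[4,7] min(20,19)*3=57 best=160 → r--
[4,6] min(20,7)*2=14 best=160 → r--
[4,5] min(20,6)*1=6 best=160 → r--

max area = 160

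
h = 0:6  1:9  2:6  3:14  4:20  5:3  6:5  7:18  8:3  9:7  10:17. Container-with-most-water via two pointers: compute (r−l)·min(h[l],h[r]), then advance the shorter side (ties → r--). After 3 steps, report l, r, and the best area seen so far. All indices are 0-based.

l=3, r=10, best area=81

[0,10] min(6,17)*10=60 best=60 * → l++
[1,10] min(9,17)*9=81 best=81 * → l++
[2,10] min(6,17)*8=48 best=81 → l++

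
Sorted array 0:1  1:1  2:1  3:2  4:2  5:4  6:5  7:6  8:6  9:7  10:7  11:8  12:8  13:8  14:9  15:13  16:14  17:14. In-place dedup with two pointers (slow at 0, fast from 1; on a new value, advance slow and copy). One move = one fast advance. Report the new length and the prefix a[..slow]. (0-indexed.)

(s=0,f=1) a[fast]=1=a[slow] dup → fast++
(s=0,f=2) a[fast]=1=a[slow] dup → fast++
(s=0,f=3) a[fast]=2≠a[slow]=1 write a[1]=2 → slow++,fast++
(s=1,f=4) a[fast]=2=a[slow] dup → fast++
(s=1,f=5) a[fast]=4≠a[slow]=2 write a[2]=4 → slow++,fast++
(s=2,f=6) a[fast]=5≠a[slow]=4 write a[3]=5 → slow++,fast++
(s=3,f=7) a[fast]=6≠a[slow]=5 write a[4]=6 → slow++,fast++
(s=4,f=8) a[fast]=6=a[slow] dup → fast++
(s=4,f=9) a[fast]=7≠a[slow]=6 write a[5]=7 → slow++,fast++
(s=5,f=10) a[fast]=7=a[slow] dup → fast++
(s=5,f=11) a[fast]=8≠a[slow]=7 write a[6]=8 → slow++,fast++
(s=6,f=12) a[fast]=8=a[slow] dup → fast++
(s=6,f=13) a[fast]=8=a[slow] dup → fast++
(s=6,f=14) a[fast]=9≠a[slow]=8 write a[7]=9 → slow++,fast++
(s=7,f=15) a[fast]=13≠a[slow]=9 write a[8]=13 → slow++,fast++
(s=8,f=16) a[fast]=14≠a[slow]=13 write a[9]=14 → slow++,fast++
(s=9,f=17) a[fast]=14=a[slow] dup → fast++

length 10; prefix = [1, 2, 4, 5, 6, 7, 8, 9, 13, 14]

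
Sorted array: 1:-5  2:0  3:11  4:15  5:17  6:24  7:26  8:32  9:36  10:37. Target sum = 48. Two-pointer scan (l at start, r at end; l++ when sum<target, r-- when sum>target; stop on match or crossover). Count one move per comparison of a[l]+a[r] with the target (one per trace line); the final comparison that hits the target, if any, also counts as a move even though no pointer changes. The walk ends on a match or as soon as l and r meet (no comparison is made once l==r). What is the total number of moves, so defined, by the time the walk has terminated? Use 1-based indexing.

[1,10] -5+37=32 <48 → l++
[2,10] 0+37=37 <48 → l++
[3,10] 11+37=48 → found

3 moves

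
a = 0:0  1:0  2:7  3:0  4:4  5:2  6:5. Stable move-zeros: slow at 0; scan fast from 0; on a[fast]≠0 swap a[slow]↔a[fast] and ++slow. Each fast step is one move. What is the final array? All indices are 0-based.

[7, 4, 2, 5, 0, 0, 0]

slow=0 fast=0: a[fast]=0, fast++
slow=0 fast=1: a[fast]=0, fast++
slow=0 fast=2: a[fast]=7≠0 swap→a[0]=7, slow++,fast++
slow=1 fast=3: a[fast]=0, fast++
slow=1 fast=4: a[fast]=4≠0 swap→a[1]=4, slow++,fast++
slow=2 fast=5: a[fast]=2≠0 swap→a[2]=2, slow++,fast++
slow=3 fast=6: a[fast]=5≠0 swap→a[3]=5, slow++,fast++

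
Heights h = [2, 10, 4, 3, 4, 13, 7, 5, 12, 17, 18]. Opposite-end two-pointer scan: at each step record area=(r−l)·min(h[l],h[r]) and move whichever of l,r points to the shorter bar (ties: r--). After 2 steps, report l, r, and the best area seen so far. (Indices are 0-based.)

[0,10] min(2,18)*10=20 best=20 * → l++
[1,10] min(10,18)*9=90 best=90 * → l++

l=2, r=10, best area=90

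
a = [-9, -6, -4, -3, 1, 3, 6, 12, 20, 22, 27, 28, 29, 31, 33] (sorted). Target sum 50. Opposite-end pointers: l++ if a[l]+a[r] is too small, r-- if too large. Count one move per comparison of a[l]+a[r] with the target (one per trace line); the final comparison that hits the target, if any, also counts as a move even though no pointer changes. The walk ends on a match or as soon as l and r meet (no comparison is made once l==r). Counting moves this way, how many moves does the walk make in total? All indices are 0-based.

13 moves

[0,14] -9+33=24 <50 → l++
[1,14] -6+33=27 <50 → l++
[2,14] -4+33=29 <50 → l++
[3,14] -3+33=30 <50 → l++
[4,14] 1+33=34 <50 → l++
[5,14] 3+33=36 <50 → l++
[6,14] 6+33=39 <50 → l++
[7,14] 12+33=45 <50 → l++
[8,14] 20+33=53 >50 → r--
[8,13] 20+31=51 >50 → r--
[8,12] 20+29=49 <50 → l++
[9,12] 22+29=51 >50 → r--
[9,11] 22+28=50 → found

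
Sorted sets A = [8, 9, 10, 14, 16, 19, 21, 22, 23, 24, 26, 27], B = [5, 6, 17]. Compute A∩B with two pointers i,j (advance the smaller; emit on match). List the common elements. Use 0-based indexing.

[i=0,j=0] 8>5 → j++
[i=0,j=1] 8>6 → j++
[i=0,j=2] 8<17 → i++
[i=1,j=2] 9<17 → i++
[i=2,j=2] 10<17 → i++
[i=3,j=2] 14<17 → i++
[i=4,j=2] 16<17 → i++
[i=5,j=2] 19>17 → j++

intersection = []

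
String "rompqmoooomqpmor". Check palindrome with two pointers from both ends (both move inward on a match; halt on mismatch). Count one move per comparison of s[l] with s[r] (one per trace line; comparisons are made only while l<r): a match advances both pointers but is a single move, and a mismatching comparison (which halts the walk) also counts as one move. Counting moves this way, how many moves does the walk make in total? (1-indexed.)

l=1 r=16: 'r'=='r', l++,r--
l=2 r=15: 'o'=='o', l++,r--
l=3 r=14: 'm'=='m', l++,r--
l=4 r=13: 'p'=='p', l++,r--
l=5 r=12: 'q'=='q', l++,r--
l=6 r=11: 'm'=='m', l++,r--
l=7 r=10: 'o'=='o', l++,r--
l=8 r=9: 'o'=='o', l++,r--

8 moves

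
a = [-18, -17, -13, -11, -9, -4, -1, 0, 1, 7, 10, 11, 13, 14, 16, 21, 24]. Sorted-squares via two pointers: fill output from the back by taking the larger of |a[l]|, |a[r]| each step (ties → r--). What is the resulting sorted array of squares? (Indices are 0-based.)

[0,16] |-18|<=|24| out[16]=576 → r--
[0,15] |-18|<=|21| out[15]=441 → r--
[0,14] |-18|>|16| out[14]=324 → l++
[1,14] |-17|>|16| out[13]=289 → l++
[2,14] |-13|<=|16| out[12]=256 → r--
[2,13] |-13|<=|14| out[11]=196 → r--
[2,12] |-13|<=|13| out[10]=169 → r--
[2,11] |-13|>|11| out[9]=169 → l++
[3,11] |-11|<=|11| out[8]=121 → r--
[3,10] |-11|>|10| out[7]=121 → l++
[4,10] |-9|<=|10| out[6]=100 → r--
[4,9] |-9|>|7| out[5]=81 → l++
[5,9] |-4|<=|7| out[4]=49 → r--
[5,8] |-4|>|1| out[3]=16 → l++
[6,8] |-1|<=|1| out[2]=1 → r--
[6,7] |-1|>|0| out[1]=1 → l++
[7,7] |0|<=|0| out[0]=0 → r--

[0, 1, 1, 16, 49, 81, 100, 121, 121, 169, 169, 196, 256, 289, 324, 441, 576]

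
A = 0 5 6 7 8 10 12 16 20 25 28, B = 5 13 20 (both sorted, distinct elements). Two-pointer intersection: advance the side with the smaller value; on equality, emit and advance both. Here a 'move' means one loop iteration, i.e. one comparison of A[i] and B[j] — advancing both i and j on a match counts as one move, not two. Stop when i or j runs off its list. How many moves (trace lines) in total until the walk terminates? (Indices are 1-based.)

i=1 j=1: 0<5, i++
i=2 j=1: 5==5 emit, i++,j++
i=3 j=2: 6<13, i++
i=4 j=2: 7<13, i++
i=5 j=2: 8<13, i++
i=6 j=2: 10<13, i++
i=7 j=2: 12<13, i++
i=8 j=2: 16>13, j++
i=8 j=3: 16<20, i++
i=9 j=3: 20==20 emit, i++,j++

10 moves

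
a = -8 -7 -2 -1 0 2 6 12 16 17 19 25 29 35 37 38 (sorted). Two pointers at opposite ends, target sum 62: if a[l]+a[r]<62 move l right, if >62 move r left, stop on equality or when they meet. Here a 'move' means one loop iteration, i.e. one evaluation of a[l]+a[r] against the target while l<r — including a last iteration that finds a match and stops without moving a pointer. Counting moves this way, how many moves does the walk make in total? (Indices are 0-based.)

13 moves

[0,15] -8+38=30 <62 → l++
[1,15] -7+38=31 <62 → l++
[2,15] -2+38=36 <62 → l++
[3,15] -1+38=37 <62 → l++
[4,15] 0+38=38 <62 → l++
[5,15] 2+38=40 <62 → l++
[6,15] 6+38=44 <62 → l++
[7,15] 12+38=50 <62 → l++
[8,15] 16+38=54 <62 → l++
[9,15] 17+38=55 <62 → l++
[10,15] 19+38=57 <62 → l++
[11,15] 25+38=63 >62 → r--
[11,14] 25+37=62 → found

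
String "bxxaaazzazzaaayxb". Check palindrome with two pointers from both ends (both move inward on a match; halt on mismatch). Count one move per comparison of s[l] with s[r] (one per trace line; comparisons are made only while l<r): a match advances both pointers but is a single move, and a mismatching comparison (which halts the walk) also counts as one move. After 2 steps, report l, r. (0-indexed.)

[0,16] 'b'=='b' → l++,r--
[1,15] 'x'=='x' → l++,r--

l=2, r=14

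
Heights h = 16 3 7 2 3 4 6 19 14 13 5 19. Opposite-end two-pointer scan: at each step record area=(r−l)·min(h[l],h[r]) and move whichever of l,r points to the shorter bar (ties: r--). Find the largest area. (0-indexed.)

max area = 176

l=0 r=11: min(16,19)*11=176 best=176 *, l++
l=1 r=11: min(3,19)*10=30 best=176, l++
l=2 r=11: min(7,19)*9=63 best=176, l++
l=3 r=11: min(2,19)*8=16 best=176, l++
l=4 r=11: min(3,19)*7=21 best=176, l++
l=5 r=11: min(4,19)*6=24 best=176, l++
l=6 r=11: min(6,19)*5=30 best=176, l++
l=7 r=11: min(19,19)*4=76 best=176, r--
l=7 r=10: min(19,5)*3=15 best=176, r--
l=7 r=9: min(19,13)*2=26 best=176, r--
l=7 r=8: min(19,14)*1=14 best=176, r--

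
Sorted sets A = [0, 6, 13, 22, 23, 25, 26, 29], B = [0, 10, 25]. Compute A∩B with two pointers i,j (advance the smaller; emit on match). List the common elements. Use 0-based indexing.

i=0 j=0: 0==0 emit, i++,j++
i=1 j=1: 6<10, i++
i=2 j=1: 13>10, j++
i=2 j=2: 13<25, i++
i=3 j=2: 22<25, i++
i=4 j=2: 23<25, i++
i=5 j=2: 25==25 emit, i++,j++

intersection = [0, 25]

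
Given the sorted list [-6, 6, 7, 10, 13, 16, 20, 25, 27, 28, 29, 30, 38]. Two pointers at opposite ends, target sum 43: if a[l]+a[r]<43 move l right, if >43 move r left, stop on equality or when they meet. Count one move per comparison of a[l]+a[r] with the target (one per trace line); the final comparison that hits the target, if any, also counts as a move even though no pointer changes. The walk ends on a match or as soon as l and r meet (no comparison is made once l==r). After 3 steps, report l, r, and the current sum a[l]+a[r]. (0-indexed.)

l=2, r=11, sum=37

[0,12] -6+38=32 <43 → l++
[1,12] 6+38=44 >43 → r--
[1,11] 6+30=36 <43 → l++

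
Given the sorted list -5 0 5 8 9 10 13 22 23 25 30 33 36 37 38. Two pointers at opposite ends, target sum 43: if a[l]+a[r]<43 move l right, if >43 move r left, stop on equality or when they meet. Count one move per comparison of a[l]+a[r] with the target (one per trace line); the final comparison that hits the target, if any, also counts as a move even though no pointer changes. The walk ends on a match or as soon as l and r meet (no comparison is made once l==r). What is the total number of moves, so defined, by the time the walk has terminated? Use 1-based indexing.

l=1 r=15: -5+38=33 <43, l++
l=2 r=15: 0+38=38 <43, l++
l=3 r=15: 5+38=43, found

3 moves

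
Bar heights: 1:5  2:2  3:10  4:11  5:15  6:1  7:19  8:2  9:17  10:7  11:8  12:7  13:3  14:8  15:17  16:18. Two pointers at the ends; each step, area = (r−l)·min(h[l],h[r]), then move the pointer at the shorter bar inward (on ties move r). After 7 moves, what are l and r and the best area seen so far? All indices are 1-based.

[1,16] min(5,18)*15=75 best=75 * → l++
[2,16] min(2,18)*14=28 best=75 → l++
[3,16] min(10,18)*13=130 best=130 * → l++
[4,16] min(11,18)*12=132 best=132 * → l++
[5,16] min(15,18)*11=165 best=165 * → l++
[6,16] min(1,18)*10=10 best=165 → l++
[7,16] min(19,18)*9=162 best=165 → r--

l=7, r=15, best area=165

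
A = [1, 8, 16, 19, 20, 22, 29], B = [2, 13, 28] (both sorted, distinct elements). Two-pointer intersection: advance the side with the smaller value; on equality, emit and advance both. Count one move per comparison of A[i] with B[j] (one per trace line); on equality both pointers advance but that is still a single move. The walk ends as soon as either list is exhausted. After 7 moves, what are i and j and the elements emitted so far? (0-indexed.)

i=5, j=2, emitted=[]

i=0 j=0: 1<2, i++
i=1 j=0: 8>2, j++
i=1 j=1: 8<13, i++
i=2 j=1: 16>13, j++
i=2 j=2: 16<28, i++
i=3 j=2: 19<28, i++
i=4 j=2: 20<28, i++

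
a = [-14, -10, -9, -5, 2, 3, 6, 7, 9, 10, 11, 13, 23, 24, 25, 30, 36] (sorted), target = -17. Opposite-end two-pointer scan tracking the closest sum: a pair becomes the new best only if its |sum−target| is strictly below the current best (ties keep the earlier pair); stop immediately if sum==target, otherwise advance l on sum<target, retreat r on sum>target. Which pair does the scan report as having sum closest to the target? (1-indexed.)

[1,17] -14+36=22 d=39 * → r--
[1,16] -14+30=16 d=33 * → r--
[1,15] -14+25=11 d=28 * → r--
[1,14] -14+24=10 d=27 * → r--
[1,13] -14+23=9 d=26 * → r--
[1,12] -14+13=-1 d=16 * → r--
[1,11] -14+11=-3 d=14 * → r--
[1,10] -14+10=-4 d=13 * → r--
[1,9] -14+9=-5 d=12 * → r--
[1,8] -14+7=-7 d=10 * → r--
[1,7] -14+6=-8 d=9 * → r--
[1,6] -14+3=-11 d=6 * → r--
[1,5] -14+2=-12 d=5 * → r--
[1,4] -14+-5=-19 d=2 * → l++
[2,4] -10+-5=-15 d=2 → r--
[2,3] -10+-9=-19 d=2 → l++

pair (-14, -5) with sum -19 (|Δ|=2)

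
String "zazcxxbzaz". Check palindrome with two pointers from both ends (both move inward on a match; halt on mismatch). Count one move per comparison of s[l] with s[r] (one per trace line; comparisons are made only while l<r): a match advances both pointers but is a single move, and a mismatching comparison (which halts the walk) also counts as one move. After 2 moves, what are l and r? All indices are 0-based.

l=0 r=9: 'z'=='z', l++,r--
l=1 r=8: 'a'=='a', l++,r--

l=2, r=7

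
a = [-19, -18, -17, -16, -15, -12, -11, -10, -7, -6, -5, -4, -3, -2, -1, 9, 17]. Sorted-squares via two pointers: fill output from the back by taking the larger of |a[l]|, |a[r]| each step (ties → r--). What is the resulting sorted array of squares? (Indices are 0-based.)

l=0 r=16: |-19|>|17| out[16]=361, l++
l=1 r=16: |-18|>|17| out[15]=324, l++
l=2 r=16: |-17|<=|17| out[14]=289, r--
l=2 r=15: |-17|>|9| out[13]=289, l++
l=3 r=15: |-16|>|9| out[12]=256, l++
l=4 r=15: |-15|>|9| out[11]=225, l++
l=5 r=15: |-12|>|9| out[10]=144, l++
l=6 r=15: |-11|>|9| out[9]=121, l++
l=7 r=15: |-10|>|9| out[8]=100, l++
l=8 r=15: |-7|<=|9| out[7]=81, r--
l=8 r=14: |-7|>|-1| out[6]=49, l++
l=9 r=14: |-6|>|-1| out[5]=36, l++
l=10 r=14: |-5|>|-1| out[4]=25, l++
l=11 r=14: |-4|>|-1| out[3]=16, l++
l=12 r=14: |-3|>|-1| out[2]=9, l++
l=13 r=14: |-2|>|-1| out[1]=4, l++
l=14 r=14: |-1|<=|-1| out[0]=1, r--

[1, 4, 9, 16, 25, 36, 49, 81, 100, 121, 144, 225, 256, 289, 289, 324, 361]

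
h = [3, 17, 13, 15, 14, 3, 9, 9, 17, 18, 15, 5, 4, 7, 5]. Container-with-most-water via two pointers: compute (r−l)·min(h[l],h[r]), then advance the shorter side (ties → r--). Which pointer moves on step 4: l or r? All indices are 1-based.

r

[1,15] min(3,5)*14=42 best=42 * → l++
[2,15] min(17,5)*13=65 best=65 * → r--
[2,14] min(17,7)*12=84 best=84 * → r--
[2,13] min(17,4)*11=44 best=84 → r--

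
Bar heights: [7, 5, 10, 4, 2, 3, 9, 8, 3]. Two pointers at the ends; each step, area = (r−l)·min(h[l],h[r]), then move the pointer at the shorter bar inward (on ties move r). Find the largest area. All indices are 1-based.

l=1 r=9: min(7,3)*8=24 best=24 *, r--
l=1 r=8: min(7,8)*7=49 best=49 *, l++
l=2 r=8: min(5,8)*6=30 best=49, l++
l=3 r=8: min(10,8)*5=40 best=49, r--
l=3 r=7: min(10,9)*4=36 best=49, r--
l=3 r=6: min(10,3)*3=9 best=49, r--
l=3 r=5: min(10,2)*2=4 best=49, r--
l=3 r=4: min(10,4)*1=4 best=49, r--

max area = 49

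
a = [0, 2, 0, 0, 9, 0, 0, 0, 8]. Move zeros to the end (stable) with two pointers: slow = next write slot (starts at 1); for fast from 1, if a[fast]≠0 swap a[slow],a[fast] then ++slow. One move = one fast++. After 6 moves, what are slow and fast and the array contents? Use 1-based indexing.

slow=3, fast=7, a=[2, 9, 0, 0, 0, 0, 0, 0, 8]

(s=1,f=1) a[fast]=0 → fast++
(s=1,f=2) a[fast]=2≠0 swap→a[1]=2 → slow++,fast++
(s=2,f=3) a[fast]=0 → fast++
(s=2,f=4) a[fast]=0 → fast++
(s=2,f=5) a[fast]=9≠0 swap→a[2]=9 → slow++,fast++
(s=3,f=6) a[fast]=0 → fast++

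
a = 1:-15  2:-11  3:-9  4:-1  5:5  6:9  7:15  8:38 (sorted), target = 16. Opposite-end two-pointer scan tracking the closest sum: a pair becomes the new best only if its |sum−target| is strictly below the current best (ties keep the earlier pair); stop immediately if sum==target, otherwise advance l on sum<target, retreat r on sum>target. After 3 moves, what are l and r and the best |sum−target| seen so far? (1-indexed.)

l=1 r=8: -15+38=23 d=7 *, r--
l=1 r=7: -15+15=0 d=16, l++
l=2 r=7: -11+15=4 d=12, l++

l=3, r=7, best |Δ|=7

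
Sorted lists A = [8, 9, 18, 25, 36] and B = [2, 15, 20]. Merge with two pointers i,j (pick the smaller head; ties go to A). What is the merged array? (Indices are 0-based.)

i=0 j=0: A[i]=8>B[j]=2 take 2, j++
i=0 j=1: A[i]=8<=B[j]=15 take 8, i++
i=1 j=1: A[i]=9<=B[j]=15 take 9, i++
i=2 j=1: A[i]=18>B[j]=15 take 15, j++
i=2 j=2: A[i]=18<=B[j]=20 take 18, i++
i=3 j=2: A[i]=25>B[j]=20 take 20, j++
i=3 j=3: B done, take A[i]=25, i++
i=4 j=3: B done, take A[i]=36, i++

[2, 8, 9, 15, 18, 20, 25, 36]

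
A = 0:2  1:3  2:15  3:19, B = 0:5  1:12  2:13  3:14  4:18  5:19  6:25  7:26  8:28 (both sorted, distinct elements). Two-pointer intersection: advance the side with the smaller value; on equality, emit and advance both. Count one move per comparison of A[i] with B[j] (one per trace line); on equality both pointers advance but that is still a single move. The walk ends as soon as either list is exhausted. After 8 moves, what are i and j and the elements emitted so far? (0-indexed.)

i=0 j=0: 2<5, i++
i=1 j=0: 3<5, i++
i=2 j=0: 15>5, j++
i=2 j=1: 15>12, j++
i=2 j=2: 15>13, j++
i=2 j=3: 15>14, j++
i=2 j=4: 15<18, i++
i=3 j=4: 19>18, j++

i=3, j=5, emitted=[]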